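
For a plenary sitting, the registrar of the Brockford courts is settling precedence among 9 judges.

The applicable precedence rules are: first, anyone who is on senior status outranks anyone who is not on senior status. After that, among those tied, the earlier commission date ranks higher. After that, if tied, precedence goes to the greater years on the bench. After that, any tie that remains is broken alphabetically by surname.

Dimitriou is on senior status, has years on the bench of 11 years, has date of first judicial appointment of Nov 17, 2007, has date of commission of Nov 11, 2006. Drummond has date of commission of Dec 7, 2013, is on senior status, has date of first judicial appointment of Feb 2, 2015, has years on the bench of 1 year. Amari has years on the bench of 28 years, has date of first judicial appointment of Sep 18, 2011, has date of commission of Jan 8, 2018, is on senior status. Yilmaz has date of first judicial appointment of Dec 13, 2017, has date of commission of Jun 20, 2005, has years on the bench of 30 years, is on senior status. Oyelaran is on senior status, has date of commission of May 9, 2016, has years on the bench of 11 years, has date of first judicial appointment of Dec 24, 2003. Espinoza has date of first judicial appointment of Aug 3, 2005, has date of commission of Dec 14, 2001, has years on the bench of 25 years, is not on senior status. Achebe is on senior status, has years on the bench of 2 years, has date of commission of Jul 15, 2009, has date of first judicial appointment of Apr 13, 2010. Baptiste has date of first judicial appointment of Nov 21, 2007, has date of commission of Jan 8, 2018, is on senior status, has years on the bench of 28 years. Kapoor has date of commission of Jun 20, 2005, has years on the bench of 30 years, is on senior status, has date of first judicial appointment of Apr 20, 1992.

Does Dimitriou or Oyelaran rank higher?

Dimitriou

By the first rule: Kapoor, Yilmaz, Dimitriou, Achebe, Drummond, Oyelaran, Amari and Baptiste (each on senior status); then Espinoza (not on senior status).
Among Kapoor, Yilmaz, Dimitriou, Achebe, Drummond, Oyelaran, Amari and Baptiste, by date of commission (earlier first): Kapoor and Yilmaz (Jun 20, 2005) before Dimitriou (Nov 11, 2006) before Achebe (Jul 15, 2009) before Drummond (Dec 7, 2013) before Oyelaran (May 9, 2016) before Amari and Baptiste (Jan 8, 2018).
Kapoor and Yilmaz both have years on the bench 30 years, so the next rule applies.
Among Kapoor and Yilmaz, alphabetically by surname: Kapoor before Yilmaz.
Amari and Baptiste both have years on the bench 28 years, so the next rule applies.
Among Amari and Baptiste, alphabetically by surname: Amari before Baptiste.
So Dimitriou takes precedence.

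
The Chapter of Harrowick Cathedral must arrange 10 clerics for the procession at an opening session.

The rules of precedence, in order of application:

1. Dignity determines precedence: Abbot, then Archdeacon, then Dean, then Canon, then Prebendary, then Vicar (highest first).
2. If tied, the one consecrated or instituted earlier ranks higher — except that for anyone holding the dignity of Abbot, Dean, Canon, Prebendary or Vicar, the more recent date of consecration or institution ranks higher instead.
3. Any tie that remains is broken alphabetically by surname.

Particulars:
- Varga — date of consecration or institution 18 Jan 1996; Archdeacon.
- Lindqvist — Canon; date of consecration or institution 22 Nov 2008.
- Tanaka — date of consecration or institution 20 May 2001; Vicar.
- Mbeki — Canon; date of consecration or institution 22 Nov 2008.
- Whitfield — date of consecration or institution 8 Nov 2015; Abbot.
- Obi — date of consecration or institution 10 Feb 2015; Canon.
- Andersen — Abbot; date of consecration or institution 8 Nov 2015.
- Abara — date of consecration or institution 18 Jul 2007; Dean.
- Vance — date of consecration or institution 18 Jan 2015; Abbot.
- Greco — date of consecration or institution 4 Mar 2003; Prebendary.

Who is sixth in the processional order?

By dignity: Andersen, Whitfield and Vance (Abbot); then Varga (Archdeacon); then Abara (Dean); then Obi, Lindqvist and Mbeki (Canon); then Greco (Prebendary); then Tanaka (Vicar).
Among Andersen, Whitfield and Vance, by date of consecration or institution (later first) (reversed rule for this group): Andersen and Whitfield (8 Nov 2015) before Vance (18 Jan 2015).
Among Andersen and Whitfield, alphabetically by surname: Andersen before Whitfield.
Among Obi, Lindqvist and Mbeki, by date of consecration or institution (later first) (reversed rule for this group): Obi (10 Feb 2015) before Lindqvist and Mbeki (22 Nov 2008).
Among Lindqvist and Mbeki, alphabetically by surname: Lindqvist before Mbeki.
Order: Andersen, Whitfield, Vance, Varga, Abara, Obi, Lindqvist, Mbeki, Greco, Tanaka.

Obi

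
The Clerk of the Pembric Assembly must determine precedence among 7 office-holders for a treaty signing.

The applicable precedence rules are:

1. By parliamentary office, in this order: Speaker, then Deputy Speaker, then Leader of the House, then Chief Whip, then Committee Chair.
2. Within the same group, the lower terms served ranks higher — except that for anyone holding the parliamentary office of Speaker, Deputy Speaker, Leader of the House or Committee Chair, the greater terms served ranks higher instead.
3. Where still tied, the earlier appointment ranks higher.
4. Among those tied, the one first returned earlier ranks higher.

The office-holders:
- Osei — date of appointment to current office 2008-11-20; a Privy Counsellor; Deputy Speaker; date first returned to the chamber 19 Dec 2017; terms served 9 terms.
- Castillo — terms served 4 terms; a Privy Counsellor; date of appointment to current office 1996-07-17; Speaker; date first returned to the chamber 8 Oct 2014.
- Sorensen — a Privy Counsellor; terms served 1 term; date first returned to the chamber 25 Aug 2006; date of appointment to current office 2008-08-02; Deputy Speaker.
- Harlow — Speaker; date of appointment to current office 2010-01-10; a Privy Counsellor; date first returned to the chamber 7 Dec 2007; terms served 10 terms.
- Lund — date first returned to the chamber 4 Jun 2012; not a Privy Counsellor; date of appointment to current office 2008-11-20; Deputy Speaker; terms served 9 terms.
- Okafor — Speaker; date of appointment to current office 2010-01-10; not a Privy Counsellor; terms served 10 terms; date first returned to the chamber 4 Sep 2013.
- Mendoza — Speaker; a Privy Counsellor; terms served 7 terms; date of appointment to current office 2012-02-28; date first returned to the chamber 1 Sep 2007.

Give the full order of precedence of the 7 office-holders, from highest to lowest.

By parliamentary office: Harlow, Okafor, Mendoza and Castillo (Speaker); then Lund, Osei and Sorensen (Deputy Speaker).
Among Harlow, Okafor, Mendoza and Castillo, by terms served (higher first) (reversed rule for this group): Harlow and Okafor (10 terms) before Mendoza (7 terms) before Castillo (4 terms).
Harlow and Okafor both have date of appointment to current office 2010-01-10, so the next rule applies.
Among Harlow and Okafor, by date first returned to the chamber (earlier first): Harlow (7 Dec 2007) before Okafor (4 Sep 2013).
Among Lund, Osei and Sorensen, by terms served (higher first) (reversed rule for this group): Lund and Osei (9 terms) before Sorensen (1 term).
Lund and Osei both have date of appointment to current office 2008-11-20, so the next rule applies.
Among Lund and Osei, by date first returned to the chamber (earlier first): Lund (4 Jun 2012) before Osei (19 Dec 2017).
Full order: Harlow, Okafor, Mendoza, Castillo, Lund, Osei, Sorensen.

Harlow, Okafor, Mendoza, Castillo, Lund, Osei, Sorensen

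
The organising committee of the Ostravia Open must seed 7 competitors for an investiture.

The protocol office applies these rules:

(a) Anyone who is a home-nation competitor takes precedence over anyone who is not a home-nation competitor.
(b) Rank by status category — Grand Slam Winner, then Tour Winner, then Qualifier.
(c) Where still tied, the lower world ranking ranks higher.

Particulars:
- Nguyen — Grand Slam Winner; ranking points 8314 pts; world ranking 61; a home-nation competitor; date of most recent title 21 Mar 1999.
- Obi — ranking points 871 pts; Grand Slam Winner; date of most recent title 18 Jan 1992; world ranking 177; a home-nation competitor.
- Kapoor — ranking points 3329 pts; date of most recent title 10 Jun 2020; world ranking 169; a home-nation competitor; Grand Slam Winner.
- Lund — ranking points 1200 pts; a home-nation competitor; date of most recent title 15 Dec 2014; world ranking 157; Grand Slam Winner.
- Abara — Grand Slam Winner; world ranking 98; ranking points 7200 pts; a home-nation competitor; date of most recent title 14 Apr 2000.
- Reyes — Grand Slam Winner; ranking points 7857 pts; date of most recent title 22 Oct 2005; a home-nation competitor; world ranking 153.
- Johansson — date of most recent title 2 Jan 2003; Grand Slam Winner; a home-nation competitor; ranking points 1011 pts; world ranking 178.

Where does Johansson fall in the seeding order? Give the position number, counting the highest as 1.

By the first rule: Nguyen, Abara, Reyes, Lund, Kapoor, Obi and Johansson (each a home-nation competitor).
Nguyen, Abara, Reyes, Lund, Kapoor, Obi and Johansson are each Grand Slam Winner, so the next rule applies.
Among Nguyen, Abara, Reyes, Lund, Kapoor, Obi and Johansson, by world ranking (lower first): Nguyen (61) before Abara (98) before Reyes (153) before Lund (157) before Kapoor (169) before Obi (177) before Johansson (178).
Order: Nguyen, Abara, Reyes, Lund, Kapoor, Obi, Johansson. So position 7.

7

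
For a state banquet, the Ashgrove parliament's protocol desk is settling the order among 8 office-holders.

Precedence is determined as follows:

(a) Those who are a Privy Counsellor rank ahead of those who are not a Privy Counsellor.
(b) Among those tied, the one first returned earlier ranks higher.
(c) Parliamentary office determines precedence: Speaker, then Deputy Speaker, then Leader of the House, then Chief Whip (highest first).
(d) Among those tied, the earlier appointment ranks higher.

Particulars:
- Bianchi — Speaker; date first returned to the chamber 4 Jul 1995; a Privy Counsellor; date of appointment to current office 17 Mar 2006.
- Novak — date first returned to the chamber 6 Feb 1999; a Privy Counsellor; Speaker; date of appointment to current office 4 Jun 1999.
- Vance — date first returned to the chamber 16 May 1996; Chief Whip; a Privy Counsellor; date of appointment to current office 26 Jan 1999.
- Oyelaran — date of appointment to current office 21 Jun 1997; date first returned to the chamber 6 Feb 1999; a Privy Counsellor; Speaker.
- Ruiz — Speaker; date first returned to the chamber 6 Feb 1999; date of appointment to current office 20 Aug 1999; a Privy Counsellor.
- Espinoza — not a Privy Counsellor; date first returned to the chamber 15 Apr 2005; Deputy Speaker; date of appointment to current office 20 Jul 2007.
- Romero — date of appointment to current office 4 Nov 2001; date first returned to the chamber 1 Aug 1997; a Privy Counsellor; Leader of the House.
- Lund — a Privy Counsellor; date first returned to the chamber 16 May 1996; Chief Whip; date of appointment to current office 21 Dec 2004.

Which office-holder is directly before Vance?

By the first rule: Bianchi, Vance, Lund, Romero, Oyelaran, Novak and Ruiz (each a Privy Counsellor); then Espinoza (not a Privy Counsellor).
Among Bianchi, Vance, Lund, Romero, Oyelaran, Novak and Ruiz, by date first returned to the chamber (earlier first): Bianchi (4 Jul 1995) before Vance and Lund (16 May 1996) before Romero (1 Aug 1997) before Oyelaran, Novak and Ruiz (6 Feb 1999).
Vance and Lund are each Chief Whip, so the next rule applies.
Among Vance and Lund, by date of appointment to current office (earlier first): Vance (26 Jan 1999) before Lund (21 Dec 2004).
Oyelaran, Novak and Ruiz are each Speaker, so the next rule applies.
Among Oyelaran, Novak and Ruiz, by date of appointment to current office (earlier first): Oyelaran (21 Jun 1997) before Novak (4 Jun 1999) before Ruiz (20 Aug 1999).
Order: Bianchi, Vance, Lund, Romero, Oyelaran, Novak, Ruiz, Espinoza.

Bianchi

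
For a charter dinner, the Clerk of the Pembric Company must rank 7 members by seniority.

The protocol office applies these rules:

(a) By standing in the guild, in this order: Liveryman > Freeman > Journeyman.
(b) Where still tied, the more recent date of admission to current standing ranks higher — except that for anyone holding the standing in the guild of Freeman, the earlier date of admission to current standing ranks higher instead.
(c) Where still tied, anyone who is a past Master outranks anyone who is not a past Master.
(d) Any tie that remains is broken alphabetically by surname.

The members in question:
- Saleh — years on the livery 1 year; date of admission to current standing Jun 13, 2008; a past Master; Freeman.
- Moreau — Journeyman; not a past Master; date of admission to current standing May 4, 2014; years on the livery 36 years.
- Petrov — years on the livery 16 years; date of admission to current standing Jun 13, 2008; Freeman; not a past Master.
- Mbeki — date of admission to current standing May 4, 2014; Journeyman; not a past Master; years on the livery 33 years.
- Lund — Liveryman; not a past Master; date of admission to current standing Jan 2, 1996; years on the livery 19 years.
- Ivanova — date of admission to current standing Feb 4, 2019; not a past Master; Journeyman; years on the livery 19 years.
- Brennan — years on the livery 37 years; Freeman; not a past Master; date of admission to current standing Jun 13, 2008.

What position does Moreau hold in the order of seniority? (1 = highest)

By standing in the guild: Lund (Liveryman); then Saleh, Brennan and Petrov (Freeman); then Ivanova, Mbeki and Moreau (Journeyman).
Saleh, Brennan and Petrov all have date of admission to current standing Jun 13, 2008, so the next rule applies.
Among Saleh, Brennan and Petrov, a past Master before not a past Master: Saleh (a past Master) before Brennan and Petrov (not a past Master).
Among Brennan and Petrov, alphabetically by surname: Brennan before Petrov.
Among Ivanova, Mbeki and Moreau, by date of admission to current standing (later first): Ivanova (Feb 4, 2019) before Mbeki and Moreau (May 4, 2014).
Mbeki and Moreau are each not a past Master, so the next rule applies.
Among Mbeki and Moreau, alphabetically by surname: Mbeki before Moreau.
Order: Lund, Saleh, Brennan, Petrov, Ivanova, Mbeki, Moreau. So position 7.

7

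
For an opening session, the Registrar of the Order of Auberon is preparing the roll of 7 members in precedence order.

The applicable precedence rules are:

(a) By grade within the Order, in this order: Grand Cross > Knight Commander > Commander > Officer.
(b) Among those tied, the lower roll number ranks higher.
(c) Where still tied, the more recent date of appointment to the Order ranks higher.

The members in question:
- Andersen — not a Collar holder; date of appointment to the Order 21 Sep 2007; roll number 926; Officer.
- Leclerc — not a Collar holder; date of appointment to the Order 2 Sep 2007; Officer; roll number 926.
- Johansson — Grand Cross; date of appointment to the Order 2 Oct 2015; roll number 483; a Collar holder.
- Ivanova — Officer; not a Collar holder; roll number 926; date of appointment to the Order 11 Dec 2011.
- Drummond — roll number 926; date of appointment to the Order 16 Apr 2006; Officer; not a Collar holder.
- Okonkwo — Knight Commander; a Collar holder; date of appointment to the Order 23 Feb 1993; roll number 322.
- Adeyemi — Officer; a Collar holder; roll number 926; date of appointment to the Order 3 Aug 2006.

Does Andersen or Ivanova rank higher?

Ivanova

By grade within the Order: Johansson (Grand Cross); then Okonkwo (Knight Commander); then Ivanova, Andersen, Leclerc, Adeyemi and Drummond (Officer).
Ivanova, Andersen, Leclerc, Adeyemi and Drummond all have roll number 926, so the next rule applies.
Among Ivanova, Andersen, Leclerc, Adeyemi and Drummond, by date of appointment to the Order (later first): Ivanova (11 Dec 2011) before Andersen (21 Sep 2007) before Leclerc (2 Sep 2007) before Adeyemi (3 Aug 2006) before Drummond (16 Apr 2006).
So Ivanova takes precedence.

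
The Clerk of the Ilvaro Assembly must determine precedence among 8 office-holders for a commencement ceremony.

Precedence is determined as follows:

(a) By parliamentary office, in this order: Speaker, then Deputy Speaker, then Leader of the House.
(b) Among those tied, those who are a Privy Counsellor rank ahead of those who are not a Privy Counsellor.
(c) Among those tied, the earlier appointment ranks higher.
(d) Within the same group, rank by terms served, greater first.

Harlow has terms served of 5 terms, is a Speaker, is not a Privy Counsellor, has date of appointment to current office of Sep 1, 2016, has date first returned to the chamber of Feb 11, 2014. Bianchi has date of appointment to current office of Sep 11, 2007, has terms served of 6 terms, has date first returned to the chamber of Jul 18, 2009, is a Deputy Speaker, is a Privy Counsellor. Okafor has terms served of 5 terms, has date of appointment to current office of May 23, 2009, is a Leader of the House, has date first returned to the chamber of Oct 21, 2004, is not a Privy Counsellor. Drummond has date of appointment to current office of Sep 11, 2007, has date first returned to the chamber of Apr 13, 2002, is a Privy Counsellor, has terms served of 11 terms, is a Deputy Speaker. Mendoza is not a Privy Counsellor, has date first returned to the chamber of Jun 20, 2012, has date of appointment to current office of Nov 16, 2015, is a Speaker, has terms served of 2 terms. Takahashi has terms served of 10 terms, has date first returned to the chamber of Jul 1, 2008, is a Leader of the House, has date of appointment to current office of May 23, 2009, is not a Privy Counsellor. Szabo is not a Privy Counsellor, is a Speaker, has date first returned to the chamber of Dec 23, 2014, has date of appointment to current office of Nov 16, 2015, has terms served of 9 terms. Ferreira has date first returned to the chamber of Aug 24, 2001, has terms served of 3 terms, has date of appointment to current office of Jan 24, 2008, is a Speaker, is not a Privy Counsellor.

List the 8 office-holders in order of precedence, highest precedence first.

Ferreira, Szabo, Mendoza, Harlow, Drummond, Bianchi, Takahashi, Okafor

By parliamentary office: Ferreira, Szabo, Mendoza and Harlow (Speaker); then Drummond and Bianchi (Deputy Speaker); then Takahashi and Okafor (Leader of the House).
Ferreira, Szabo, Mendoza and Harlow are each not a Privy Counsellor, so the next rule applies.
Among Ferreira, Szabo, Mendoza and Harlow, by date of appointment to current office (earlier first): Ferreira (Jan 24, 2008) before Szabo and Mendoza (Nov 16, 2015) before Harlow (Sep 1, 2016).
Among Szabo and Mendoza, by terms served (higher first): Szabo (9 terms) before Mendoza (2 terms).
Drummond and Bianchi are each a Privy Counsellor, so the next rule applies.
Drummond and Bianchi both have date of appointment to current office Sep 11, 2007, so the next rule applies.
Among Drummond and Bianchi, by terms served (higher first): Drummond (11 terms) before Bianchi (6 terms).
Takahashi and Okafor are each not a Privy Counsellor, so the next rule applies.
Takahashi and Okafor both have date of appointment to current office May 23, 2009, so the next rule applies.
Among Takahashi and Okafor, by terms served (higher first): Takahashi (10 terms) before Okafor (5 terms).
Full order: Ferreira, Szabo, Mendoza, Harlow, Drummond, Bianchi, Takahashi, Okafor.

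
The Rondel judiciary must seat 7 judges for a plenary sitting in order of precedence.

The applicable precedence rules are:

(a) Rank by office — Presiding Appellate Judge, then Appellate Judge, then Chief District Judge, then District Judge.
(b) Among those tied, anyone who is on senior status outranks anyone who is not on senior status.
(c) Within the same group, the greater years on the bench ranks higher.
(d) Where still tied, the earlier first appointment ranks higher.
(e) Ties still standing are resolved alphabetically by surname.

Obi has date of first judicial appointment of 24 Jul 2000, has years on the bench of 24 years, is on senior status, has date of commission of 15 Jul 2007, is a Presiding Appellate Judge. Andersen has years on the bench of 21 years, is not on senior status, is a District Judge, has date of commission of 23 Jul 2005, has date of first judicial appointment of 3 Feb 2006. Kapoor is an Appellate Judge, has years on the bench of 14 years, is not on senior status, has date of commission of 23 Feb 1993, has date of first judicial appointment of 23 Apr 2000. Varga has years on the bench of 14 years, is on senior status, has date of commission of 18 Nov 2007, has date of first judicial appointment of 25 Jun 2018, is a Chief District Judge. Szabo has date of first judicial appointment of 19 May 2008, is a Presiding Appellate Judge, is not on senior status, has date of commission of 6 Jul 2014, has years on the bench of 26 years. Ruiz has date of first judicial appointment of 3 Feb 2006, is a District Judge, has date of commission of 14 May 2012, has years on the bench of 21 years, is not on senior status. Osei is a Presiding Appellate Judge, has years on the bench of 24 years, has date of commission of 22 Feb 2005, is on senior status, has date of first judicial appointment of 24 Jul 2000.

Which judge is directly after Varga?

Andersen

By office: Obi, Osei and Szabo (Presiding Appellate Judge); then Kapoor (Appellate Judge); then Varga (Chief District Judge); then Andersen and Ruiz (District Judge).
Among Obi, Osei and Szabo, on senior status before not on senior status: Obi and Osei (on senior status) before Szabo (not on senior status).
Obi and Osei both have years on the bench 24 years, so the next rule applies.
Obi and Osei both have date of first judicial appointment 24 Jul 2000, so the next rule applies.
Among Obi and Osei, alphabetically by surname: Obi before Osei.
Andersen and Ruiz are each not on senior status, so the next rule applies.
Andersen and Ruiz both have years on the bench 21 years, so the next rule applies.
Andersen and Ruiz both have date of first judicial appointment 3 Feb 2006, so the next rule applies.
Among Andersen and Ruiz, alphabetically by surname: Andersen before Ruiz.
Order: Obi, Osei, Szabo, Kapoor, Varga, Andersen, Ruiz.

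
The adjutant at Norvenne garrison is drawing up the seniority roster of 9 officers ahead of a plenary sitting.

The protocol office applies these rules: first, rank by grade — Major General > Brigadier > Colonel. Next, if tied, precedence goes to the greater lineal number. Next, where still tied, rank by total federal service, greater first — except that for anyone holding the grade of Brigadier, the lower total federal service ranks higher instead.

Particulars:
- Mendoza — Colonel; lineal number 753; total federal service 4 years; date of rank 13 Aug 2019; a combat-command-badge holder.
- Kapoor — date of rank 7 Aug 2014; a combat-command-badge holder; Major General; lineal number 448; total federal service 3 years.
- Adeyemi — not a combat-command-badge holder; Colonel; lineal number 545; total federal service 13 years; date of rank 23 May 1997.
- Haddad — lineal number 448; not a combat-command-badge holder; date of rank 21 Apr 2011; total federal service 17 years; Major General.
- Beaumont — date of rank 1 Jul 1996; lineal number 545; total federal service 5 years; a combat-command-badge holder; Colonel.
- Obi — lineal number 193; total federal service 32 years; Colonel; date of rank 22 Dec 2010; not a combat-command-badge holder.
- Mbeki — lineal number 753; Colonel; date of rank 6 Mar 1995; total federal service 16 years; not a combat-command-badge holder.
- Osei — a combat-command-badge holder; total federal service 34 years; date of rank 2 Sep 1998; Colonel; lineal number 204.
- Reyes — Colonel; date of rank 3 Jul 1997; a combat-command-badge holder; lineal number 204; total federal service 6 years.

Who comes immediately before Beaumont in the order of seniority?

Adeyemi

By grade: Haddad and Kapoor (Major General); then Mbeki, Mendoza, Adeyemi, Beaumont, Osei, Reyes and Obi (Colonel).
Haddad and Kapoor both have lineal number 448, so the next rule applies.
Among Haddad and Kapoor, by total federal service (higher first): Haddad (17 years) before Kapoor (3 years).
Among Mbeki, Mendoza, Adeyemi, Beaumont, Osei, Reyes and Obi, by lineal number (higher first): Mbeki and Mendoza (753) before Adeyemi and Beaumont (545) before Osei and Reyes (204) before Obi (193).
Among Mbeki and Mendoza, by total federal service (higher first): Mbeki (16 years) before Mendoza (4 years).
Among Adeyemi and Beaumont, by total federal service (higher first): Adeyemi (13 years) before Beaumont (5 years).
Among Osei and Reyes, by total federal service (higher first): Osei (34 years) before Reyes (6 years).
Order: Haddad, Kapoor, Mbeki, Mendoza, Adeyemi, Beaumont, Osei, Reyes, Obi.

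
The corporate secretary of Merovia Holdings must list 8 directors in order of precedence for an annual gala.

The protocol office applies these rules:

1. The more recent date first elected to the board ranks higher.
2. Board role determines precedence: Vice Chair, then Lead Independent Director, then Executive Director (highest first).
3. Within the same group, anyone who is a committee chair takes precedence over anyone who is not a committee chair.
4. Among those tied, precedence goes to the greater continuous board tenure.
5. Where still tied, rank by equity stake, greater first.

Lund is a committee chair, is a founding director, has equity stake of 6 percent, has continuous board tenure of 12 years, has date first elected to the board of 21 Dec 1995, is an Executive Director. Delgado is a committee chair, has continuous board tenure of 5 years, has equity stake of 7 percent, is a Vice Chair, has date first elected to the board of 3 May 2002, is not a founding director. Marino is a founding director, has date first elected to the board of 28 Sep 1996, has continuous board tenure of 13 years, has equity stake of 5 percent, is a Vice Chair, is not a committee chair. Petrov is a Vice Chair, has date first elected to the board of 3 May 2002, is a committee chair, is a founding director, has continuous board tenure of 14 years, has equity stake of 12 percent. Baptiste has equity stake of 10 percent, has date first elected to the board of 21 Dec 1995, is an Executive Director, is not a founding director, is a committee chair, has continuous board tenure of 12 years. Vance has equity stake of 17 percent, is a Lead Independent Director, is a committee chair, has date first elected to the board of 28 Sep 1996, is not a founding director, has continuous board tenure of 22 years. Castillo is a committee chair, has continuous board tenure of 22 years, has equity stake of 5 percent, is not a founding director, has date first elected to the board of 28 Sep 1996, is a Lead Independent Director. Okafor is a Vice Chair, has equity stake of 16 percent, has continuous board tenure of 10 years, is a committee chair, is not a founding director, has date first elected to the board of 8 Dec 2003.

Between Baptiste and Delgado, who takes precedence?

By date first elected to the board (later first): Okafor (8 Dec 2003); then Petrov and Delgado (both 3 May 2002); then Marino, Vance and Castillo (each 28 Sep 1996); then Baptiste and Lund (both 21 Dec 1995).
Petrov and Delgado are each Vice Chair, so the next rule applies.
Petrov and Delgado are each a committee chair, so the next rule applies.
Among Petrov and Delgado, by continuous board tenure (higher first): Petrov (14 years) before Delgado (5 years).
Among Marino, Vance and Castillo, by board role: Marino (Vice Chair) before Vance and Castillo (Lead Independent Director).
Vance and Castillo are each a committee chair, so the next rule applies.
Vance and Castillo both have continuous board tenure 22 years, so the next rule applies.
Among Vance and Castillo, by equity stake (higher first): Vance (17 percent) before Castillo (5 percent).
Baptiste and Lund are each Executive Director, so the next rule applies.
Baptiste and Lund are each a committee chair, so the next rule applies.
Baptiste and Lund both have continuous board tenure 12 years, so the next rule applies.
Among Baptiste and Lund, by equity stake (higher first): Baptiste (10 percent) before Lund (6 percent).
So Delgado takes precedence.

Delgado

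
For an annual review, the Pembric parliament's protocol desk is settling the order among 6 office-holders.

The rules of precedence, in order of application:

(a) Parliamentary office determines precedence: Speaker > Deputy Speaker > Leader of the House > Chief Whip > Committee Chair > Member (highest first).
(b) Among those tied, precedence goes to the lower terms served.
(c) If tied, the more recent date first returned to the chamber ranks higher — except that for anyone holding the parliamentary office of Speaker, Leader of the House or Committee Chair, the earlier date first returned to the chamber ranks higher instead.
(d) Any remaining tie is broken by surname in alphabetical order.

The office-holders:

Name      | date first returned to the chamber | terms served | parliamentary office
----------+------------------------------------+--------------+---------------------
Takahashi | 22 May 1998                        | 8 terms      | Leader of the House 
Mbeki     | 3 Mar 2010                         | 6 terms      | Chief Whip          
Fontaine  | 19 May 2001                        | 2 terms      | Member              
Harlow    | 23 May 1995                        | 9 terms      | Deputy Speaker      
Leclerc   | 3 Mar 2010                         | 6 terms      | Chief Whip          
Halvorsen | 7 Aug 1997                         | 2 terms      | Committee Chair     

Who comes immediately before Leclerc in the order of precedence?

By parliamentary office: Harlow (Deputy Speaker); then Takahashi (Leader of the House); then Leclerc and Mbeki (Chief Whip); then Halvorsen (Committee Chair); then Fontaine (Member).
Leclerc and Mbeki both have terms served 6 terms, so the next rule applies.
Leclerc and Mbeki both have date first returned to the chamber 3 Mar 2010, so the next rule applies.
Among Leclerc and Mbeki, alphabetically by surname: Leclerc before Mbeki.
Order: Harlow, Takahashi, Leclerc, Mbeki, Halvorsen, Fontaine.

Takahashi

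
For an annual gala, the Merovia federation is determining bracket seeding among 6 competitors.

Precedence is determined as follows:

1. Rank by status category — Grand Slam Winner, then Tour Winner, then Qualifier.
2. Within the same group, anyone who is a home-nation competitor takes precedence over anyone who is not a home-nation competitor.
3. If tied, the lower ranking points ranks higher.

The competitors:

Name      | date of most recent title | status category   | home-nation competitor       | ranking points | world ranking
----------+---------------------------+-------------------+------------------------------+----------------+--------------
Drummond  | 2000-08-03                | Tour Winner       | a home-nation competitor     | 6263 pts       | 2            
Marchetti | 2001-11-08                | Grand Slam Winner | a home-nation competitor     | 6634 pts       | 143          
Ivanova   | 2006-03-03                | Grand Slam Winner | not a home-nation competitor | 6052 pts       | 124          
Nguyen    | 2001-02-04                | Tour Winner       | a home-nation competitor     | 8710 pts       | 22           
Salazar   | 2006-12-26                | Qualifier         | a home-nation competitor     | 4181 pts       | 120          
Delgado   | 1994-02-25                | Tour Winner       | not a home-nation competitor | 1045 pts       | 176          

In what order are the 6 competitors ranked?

By status category: Marchetti and Ivanova (Grand Slam Winner); then Drummond, Nguyen and Delgado (Tour Winner); then Salazar (Qualifier).
Among Marchetti and Ivanova, a home-nation competitor before not a home-nation competitor: Marchetti (a home-nation competitor) before Ivanova (not a home-nation competitor).
Among Drummond, Nguyen and Delgado, a home-nation competitor before not a home-nation competitor: Drummond and Nguyen (a home-nation competitor) before Delgado (not a home-nation competitor).
Among Drummond and Nguyen, by ranking points (lower first): Drummond (6263 pts) before Nguyen (8710 pts).
Full order: Marchetti, Ivanova, Drummond, Nguyen, Delgado, Salazar.

Marchetti, Ivanova, Drummond, Nguyen, Delgado, Salazar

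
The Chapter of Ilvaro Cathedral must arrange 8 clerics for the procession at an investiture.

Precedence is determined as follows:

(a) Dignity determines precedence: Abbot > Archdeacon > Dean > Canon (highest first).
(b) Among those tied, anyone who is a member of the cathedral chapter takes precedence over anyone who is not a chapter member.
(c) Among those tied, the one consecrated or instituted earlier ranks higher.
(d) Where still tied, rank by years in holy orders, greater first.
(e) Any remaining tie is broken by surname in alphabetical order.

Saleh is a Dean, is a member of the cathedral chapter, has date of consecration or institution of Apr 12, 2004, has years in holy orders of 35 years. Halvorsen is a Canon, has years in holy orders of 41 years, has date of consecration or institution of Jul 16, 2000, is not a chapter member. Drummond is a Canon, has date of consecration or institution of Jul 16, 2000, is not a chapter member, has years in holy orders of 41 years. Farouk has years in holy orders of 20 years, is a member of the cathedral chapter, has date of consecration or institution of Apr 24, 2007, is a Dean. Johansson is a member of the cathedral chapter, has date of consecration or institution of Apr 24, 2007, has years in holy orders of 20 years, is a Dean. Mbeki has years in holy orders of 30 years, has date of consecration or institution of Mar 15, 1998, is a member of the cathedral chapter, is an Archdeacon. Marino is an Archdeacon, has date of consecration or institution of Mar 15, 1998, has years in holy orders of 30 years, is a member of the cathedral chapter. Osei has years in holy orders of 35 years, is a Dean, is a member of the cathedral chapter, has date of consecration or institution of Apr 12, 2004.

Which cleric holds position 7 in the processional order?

By dignity: Marino and Mbeki (Archdeacon); then Osei, Saleh, Farouk and Johansson (Dean); then Drummond and Halvorsen (Canon).
Marino and Mbeki are each a member of the cathedral chapter, so the next rule applies.
Marino and Mbeki both have date of consecration or institution Mar 15, 1998, so the next rule applies.
Marino and Mbeki both have years in holy orders 30 years, so the next rule applies.
Among Marino and Mbeki, alphabetically by surname: Marino before Mbeki.
Osei, Saleh, Farouk and Johansson are each a member of the cathedral chapter, so the next rule applies.
Among Osei, Saleh, Farouk and Johansson, by date of consecration or institution (earlier first): Osei and Saleh (Apr 12, 2004) before Farouk and Johansson (Apr 24, 2007).
Osei and Saleh both have years in holy orders 35 years, so the next rule applies.
Among Osei and Saleh, alphabetically by surname: Osei before Saleh.
Farouk and Johansson both have years in holy orders 20 years, so the next rule applies.
Among Farouk and Johansson, alphabetically by surname: Farouk before Johansson.
Drummond and Halvorsen are each not a chapter member, so the next rule applies.
Drummond and Halvorsen both have date of consecration or institution Jul 16, 2000, so the next rule applies.
Drummond and Halvorsen both have years in holy orders 41 years, so the next rule applies.
Among Drummond and Halvorsen, alphabetically by surname: Drummond before Halvorsen.
Order: Marino, Mbeki, Osei, Saleh, Farouk, Johansson, Drummond, Halvorsen.

Drummond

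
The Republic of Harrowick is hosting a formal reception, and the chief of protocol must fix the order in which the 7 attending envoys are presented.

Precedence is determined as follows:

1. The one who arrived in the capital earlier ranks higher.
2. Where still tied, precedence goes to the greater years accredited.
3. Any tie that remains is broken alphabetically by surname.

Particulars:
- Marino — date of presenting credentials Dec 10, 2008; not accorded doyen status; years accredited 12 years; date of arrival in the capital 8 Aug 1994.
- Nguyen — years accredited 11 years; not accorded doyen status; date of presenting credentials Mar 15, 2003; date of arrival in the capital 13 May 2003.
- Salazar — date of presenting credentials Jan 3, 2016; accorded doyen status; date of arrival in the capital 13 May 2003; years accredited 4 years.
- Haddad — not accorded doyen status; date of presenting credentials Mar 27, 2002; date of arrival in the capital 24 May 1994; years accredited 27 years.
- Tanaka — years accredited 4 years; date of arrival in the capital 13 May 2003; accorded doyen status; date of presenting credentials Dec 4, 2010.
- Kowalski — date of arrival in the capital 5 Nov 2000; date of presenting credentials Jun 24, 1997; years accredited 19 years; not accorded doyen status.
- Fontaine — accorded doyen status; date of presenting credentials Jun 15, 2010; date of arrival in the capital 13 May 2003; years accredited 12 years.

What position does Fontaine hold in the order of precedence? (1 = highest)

By date of arrival in the capital (earlier first): Haddad (24 May 1994); then Marino (8 Aug 1994); then Kowalski (5 Nov 2000); then Fontaine, Nguyen, Salazar and Tanaka (each 13 May 2003).
Among Fontaine, Nguyen, Salazar and Tanaka, by years accredited (higher first): Fontaine (12 years) before Nguyen (11 years) before Salazar and Tanaka (4 years).
Among Salazar and Tanaka, alphabetically by surname: Salazar before Tanaka.
Order: Haddad, Marino, Kowalski, Fontaine, Nguyen, Salazar, Tanaka. So position 4.

4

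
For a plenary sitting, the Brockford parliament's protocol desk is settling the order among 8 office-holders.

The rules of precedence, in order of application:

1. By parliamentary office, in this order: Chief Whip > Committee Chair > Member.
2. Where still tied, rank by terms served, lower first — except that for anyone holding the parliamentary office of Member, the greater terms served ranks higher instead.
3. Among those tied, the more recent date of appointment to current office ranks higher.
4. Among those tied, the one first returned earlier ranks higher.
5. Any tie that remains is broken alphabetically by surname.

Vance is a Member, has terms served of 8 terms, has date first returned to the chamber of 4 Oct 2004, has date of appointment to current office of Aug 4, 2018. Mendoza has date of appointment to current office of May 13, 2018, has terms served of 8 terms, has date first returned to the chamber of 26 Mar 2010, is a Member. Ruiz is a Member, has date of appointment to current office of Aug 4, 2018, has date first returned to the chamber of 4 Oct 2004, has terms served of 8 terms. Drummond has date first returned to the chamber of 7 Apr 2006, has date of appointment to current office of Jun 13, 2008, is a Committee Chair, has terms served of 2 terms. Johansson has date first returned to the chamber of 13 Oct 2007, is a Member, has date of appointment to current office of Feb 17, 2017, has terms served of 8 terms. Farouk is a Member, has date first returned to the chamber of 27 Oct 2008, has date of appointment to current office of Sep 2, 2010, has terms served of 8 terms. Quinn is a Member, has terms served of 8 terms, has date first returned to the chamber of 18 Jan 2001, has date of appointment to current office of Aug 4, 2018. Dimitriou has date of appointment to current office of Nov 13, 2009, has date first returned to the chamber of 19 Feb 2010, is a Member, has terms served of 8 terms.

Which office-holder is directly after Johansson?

Farouk

By parliamentary office: Drummond (Committee Chair); then Quinn, Ruiz, Vance, Mendoza, Johansson, Farouk and Dimitriou (Member).
Quinn, Ruiz, Vance, Mendoza, Johansson, Farouk and Dimitriou all have terms served 8 terms, so the next rule applies.
Among Quinn, Ruiz, Vance, Mendoza, Johansson, Farouk and Dimitriou, by date of appointment to current office (later first): Quinn, Ruiz and Vance (Aug 4, 2018) before Mendoza (May 13, 2018) before Johansson (Feb 17, 2017) before Farouk (Sep 2, 2010) before Dimitriou (Nov 13, 2009).
Among Quinn, Ruiz and Vance, by date first returned to the chamber (earlier first): Quinn (18 Jan 2001) before Ruiz and Vance (4 Oct 2004).
Among Ruiz and Vance, alphabetically by surname: Ruiz before Vance.
Order: Drummond, Quinn, Ruiz, Vance, Mendoza, Johansson, Farouk, Dimitriou.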